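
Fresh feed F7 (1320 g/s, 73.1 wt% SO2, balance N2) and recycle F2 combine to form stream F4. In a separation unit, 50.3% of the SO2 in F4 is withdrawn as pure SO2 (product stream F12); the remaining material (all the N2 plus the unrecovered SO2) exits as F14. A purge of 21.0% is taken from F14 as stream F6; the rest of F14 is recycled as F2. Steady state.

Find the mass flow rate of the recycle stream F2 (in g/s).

1960 g/s

N2 enters only via F7 and leaves only via the purge: 1320×0.269 = 0.210×(N2 in F14), and the separation unit passes all N2, so N2 in F4 = N2 in F14 = 1690.9 g/s.
SO2 in F4: m_A = 1320×0.731 + (1−0.210)·(1−0.503)·m_A, so m_A = 964.92/0.6074 = 1588.7 g/s.
F14 = (1−0.503)×1588.7 + 1690.9 = 2480.4 g/s.
Recycle F2 = (1−0.210)×2480.4 = 1959.5 g/s.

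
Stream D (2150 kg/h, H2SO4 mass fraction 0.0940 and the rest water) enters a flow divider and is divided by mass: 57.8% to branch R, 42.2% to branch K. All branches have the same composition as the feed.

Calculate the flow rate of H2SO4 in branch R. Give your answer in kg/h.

116.8 kg/h

Branch R total = 0.578×2150 = 1242.7 kg/h.
H2SO4 in R = 0.094×1242.7 = 116.81 kg/h.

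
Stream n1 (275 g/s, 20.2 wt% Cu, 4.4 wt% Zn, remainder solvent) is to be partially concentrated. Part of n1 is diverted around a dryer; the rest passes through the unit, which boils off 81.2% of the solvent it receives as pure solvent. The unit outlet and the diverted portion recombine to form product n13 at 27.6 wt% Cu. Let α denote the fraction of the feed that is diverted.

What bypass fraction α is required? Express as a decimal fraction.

0.562

All 275×0.202 = 55.55 g/s of Cu reaches n13, so n13 = 55.55/0.276 = 201.27 g/s and vapour = 73.732 g/s.
The evaporator receives (1−α)·275 of feed at 0.754 solvent and removes 0.812 of that solvent:
0.812×0.754×(1−α)×275 = 73.732
(1−α) = 73.732/168.37 = 0.4379;  α = 0.5621.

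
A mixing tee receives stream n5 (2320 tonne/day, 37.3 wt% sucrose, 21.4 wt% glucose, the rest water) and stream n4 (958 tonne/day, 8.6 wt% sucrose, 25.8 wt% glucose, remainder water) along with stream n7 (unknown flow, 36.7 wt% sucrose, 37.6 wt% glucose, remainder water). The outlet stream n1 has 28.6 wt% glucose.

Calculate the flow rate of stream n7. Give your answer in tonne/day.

Let n7 be the unknown flow. Total out = 3278 + n7.
glucose balance: 743.64 + 0.376·n7 = 0.286·(3278 + n7)
(0.376 − 0.286)·n7 = 0.286×3278 − 743.64 = 193.86
n7 = 193.86 / 0.090 = 2154 tonne/day

2154 tonne/day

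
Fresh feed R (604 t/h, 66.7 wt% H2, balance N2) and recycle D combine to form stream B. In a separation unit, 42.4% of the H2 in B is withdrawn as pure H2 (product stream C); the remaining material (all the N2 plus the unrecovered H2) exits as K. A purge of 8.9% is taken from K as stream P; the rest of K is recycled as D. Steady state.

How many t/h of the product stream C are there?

H2 in B: m_A = 604×0.667 + (1−0.089)·(1−0.424)·m_A, so m_A = 402.87/0.4753 = 847.67 t/h.
Product C = 0.424×847.67 = 359.41 t/h.

359.4 t/h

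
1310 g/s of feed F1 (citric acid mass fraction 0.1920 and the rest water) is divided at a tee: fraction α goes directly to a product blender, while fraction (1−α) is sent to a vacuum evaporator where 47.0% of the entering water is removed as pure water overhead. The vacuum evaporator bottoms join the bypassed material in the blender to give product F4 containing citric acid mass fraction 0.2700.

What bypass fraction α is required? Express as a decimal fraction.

All 1310×0.192 = 251.52 g/s of citric acid reaches F4, so F4 = 251.52/0.270 = 931.56 g/s and vapour = 378.44 g/s.
The evaporator receives (1−α)·1310 of feed at 0.808 water and removes 0.470 of that water:
0.470×0.808×(1−α)×1310 = 378.44
(1−α) = 378.44/497.49 = 0.7607;  α = 0.2393.

0.239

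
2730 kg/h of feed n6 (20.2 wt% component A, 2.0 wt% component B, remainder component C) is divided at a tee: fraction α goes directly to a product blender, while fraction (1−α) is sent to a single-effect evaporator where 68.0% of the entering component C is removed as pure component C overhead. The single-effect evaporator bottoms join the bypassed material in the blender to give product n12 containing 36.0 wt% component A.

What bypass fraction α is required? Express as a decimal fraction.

All 2730×0.202 = 551.46 kg/h of component A reaches n12, so n12 = 551.46/0.360 = 1531.8 kg/h and vapour = 1198.2 kg/h.
The evaporator receives (1−α)·2730 of feed at 0.778 component C and removes 0.680 of that component C:
0.680×0.778×(1−α)×2730 = 1198.2
(1−α) = 1198.2/1444.3 = 0.8296;  α = 0.1704.

0.170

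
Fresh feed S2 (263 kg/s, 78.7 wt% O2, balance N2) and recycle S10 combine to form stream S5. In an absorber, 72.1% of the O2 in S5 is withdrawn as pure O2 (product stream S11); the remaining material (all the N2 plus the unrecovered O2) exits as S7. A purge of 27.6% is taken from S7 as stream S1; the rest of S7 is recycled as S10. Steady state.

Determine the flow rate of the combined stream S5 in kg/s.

462.3 kg/s

N2 enters only via S2 and leaves only via the purge: 263×0.213 = 0.276×(N2 in S7), and the absorber passes all N2, so N2 in S5 = N2 in S7 = 202.97 kg/s.
O2 in S5: m_A = 263×0.787 + (1−0.276)·(1−0.721)·m_A, so m_A = 206.98/0.7980 = 259.37 kg/s.
S5 = 259.37 + 202.97 = 462.34 kg/s.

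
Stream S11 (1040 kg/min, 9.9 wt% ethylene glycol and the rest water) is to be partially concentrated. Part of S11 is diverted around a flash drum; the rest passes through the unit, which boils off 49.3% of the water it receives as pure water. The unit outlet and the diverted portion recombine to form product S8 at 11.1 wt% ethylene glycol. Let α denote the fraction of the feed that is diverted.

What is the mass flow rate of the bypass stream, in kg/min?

All 1040×0.099 = 102.96 kg/min of ethylene glycol reaches S8, so S8 = 102.96/0.111 = 927.57 kg/min and vapour = 112.43 kg/min.
The evaporator receives (1−α)·1040 of feed at 0.901 water and removes 0.493 of that water:
0.493×0.901×(1−α)×1040 = 112.43
(1−α) = 112.43/461.96 = 0.2434;  α = 0.7566.
Bypass flow = 0.7566×1040 = 786.88 kg/min.

786.9 kg/min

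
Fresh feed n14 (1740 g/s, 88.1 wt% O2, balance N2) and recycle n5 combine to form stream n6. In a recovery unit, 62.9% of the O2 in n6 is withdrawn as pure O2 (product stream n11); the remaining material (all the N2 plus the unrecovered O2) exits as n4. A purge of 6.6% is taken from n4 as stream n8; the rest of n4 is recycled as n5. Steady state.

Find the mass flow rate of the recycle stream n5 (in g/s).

3743 g/s

N2 enters only via n14 and leaves only via the purge: 1740×0.119 = 0.066×(N2 in n4), and the recovery unit passes all N2, so N2 in n6 = N2 in n4 = 3137.3 g/s.
O2 in n6: m_A = 1740×0.881 + (1−0.066)·(1−0.629)·m_A, so m_A = 1532.9/0.6535 = 2345.8 g/s.
n4 = (1−0.629)×2345.8 + 3137.3 = 4007.6 g/s.
Recycle n5 = (1−0.066)×4007.6 = 3743.1 g/s.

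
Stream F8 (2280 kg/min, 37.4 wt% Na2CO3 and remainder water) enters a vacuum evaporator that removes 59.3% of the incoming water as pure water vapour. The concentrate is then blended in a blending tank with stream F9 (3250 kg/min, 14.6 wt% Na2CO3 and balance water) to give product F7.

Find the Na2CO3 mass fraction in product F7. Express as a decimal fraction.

Vapour removed = 0.593×0.626×2280 = 846.38 kg/min; concentrate = 1433.6 kg/min.
Na2CO3 reaching the mixer = 852.72 (from concentrate) + 3250×0.146 = 1327.2 kg/min.
Product flow = 1433.6 + 3250 = 4683.6 kg/min; Na2CO3 fraction = 0.283.

0.283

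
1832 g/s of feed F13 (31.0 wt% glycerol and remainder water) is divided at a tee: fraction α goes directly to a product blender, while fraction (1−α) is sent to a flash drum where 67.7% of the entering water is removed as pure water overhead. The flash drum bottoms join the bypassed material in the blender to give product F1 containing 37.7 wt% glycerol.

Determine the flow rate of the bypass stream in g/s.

1135 g/s

All 1832×0.310 = 567.92 g/s of glycerol reaches F1, so F1 = 567.92/0.377 = 1506.4 g/s and vapour = 325.58 g/s.
The evaporator receives (1−α)·1832 of feed at 0.690 water and removes 0.677 of that water:
0.677×0.690×(1−α)×1832 = 325.58
(1−α) = 325.58/855.78 = 0.3804;  α = 0.6196.
Bypass flow = 0.6196×1832 = 1135 g/s.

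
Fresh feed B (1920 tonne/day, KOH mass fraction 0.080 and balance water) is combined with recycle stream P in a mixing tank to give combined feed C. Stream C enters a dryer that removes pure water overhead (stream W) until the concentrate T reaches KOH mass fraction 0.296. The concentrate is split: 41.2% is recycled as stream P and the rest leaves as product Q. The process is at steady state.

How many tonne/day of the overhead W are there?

1401 tonne/day

Overall KOH balance (none leaves overhead): KOH in fresh feed = KOH in product, i.e. 1920×0.080 = (1−0.412)·T·0.296.
T = 153.6/(0.296×0.588) = 882.52 tonne/day.
Recycle P = 0.412×882.52 = 363.6 tonne/day.
Combined feed C = 1920 + 363.6 = 2283.6 tonne/day.
Overhead W = C − T = 2283.6 − 882.52 = 1401.1 tonne/day.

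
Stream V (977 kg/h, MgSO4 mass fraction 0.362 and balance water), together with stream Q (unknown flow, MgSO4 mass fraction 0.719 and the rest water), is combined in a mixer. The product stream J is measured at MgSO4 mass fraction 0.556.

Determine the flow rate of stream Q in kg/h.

1163 kg/h

Let Q be the unknown flow. Total out = 977 + Q.
MgSO4 balance: 353.67 + 0.719·Q = 0.556·(977 + Q)
(0.719 − 0.556)·Q = 0.556×977 − 353.67 = 189.54
Q = 189.54 / 0.163 = 1162.8 kg/h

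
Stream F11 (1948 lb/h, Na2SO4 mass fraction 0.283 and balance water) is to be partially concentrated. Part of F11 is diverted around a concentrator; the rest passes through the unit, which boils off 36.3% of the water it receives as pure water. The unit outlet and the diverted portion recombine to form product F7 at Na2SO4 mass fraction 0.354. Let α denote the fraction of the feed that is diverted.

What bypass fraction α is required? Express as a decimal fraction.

0.229

All 1948×0.283 = 551.28 lb/h of Na2SO4 reaches F7, so F7 = 551.28/0.354 = 1557.3 lb/h and vapour = 390.7 lb/h.
The evaporator receives (1−α)·1948 of feed at 0.717 water and removes 0.363 of that water:
0.363×0.717×(1−α)×1948 = 390.7
(1−α) = 390.7/507.01 = 0.7706;  α = 0.2294.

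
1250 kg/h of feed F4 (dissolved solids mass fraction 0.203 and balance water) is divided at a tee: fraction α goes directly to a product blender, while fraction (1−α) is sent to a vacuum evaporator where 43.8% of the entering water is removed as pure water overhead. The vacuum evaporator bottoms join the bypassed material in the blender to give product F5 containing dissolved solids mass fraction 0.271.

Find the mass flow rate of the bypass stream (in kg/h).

All 1250×0.203 = 253.75 kg/h of dissolved solids reaches F5, so F5 = 253.75/0.271 = 936.35 kg/h and vapour = 313.65 kg/h.
The evaporator receives (1−α)·1250 of feed at 0.797 water and removes 0.438 of that water:
0.438×0.797×(1−α)×1250 = 313.65
(1−α) = 313.65/436.36 = 0.7188;  α = 0.2812.
Bypass flow = 0.2812×1250 = 351.5 kg/h.

351.5 kg/h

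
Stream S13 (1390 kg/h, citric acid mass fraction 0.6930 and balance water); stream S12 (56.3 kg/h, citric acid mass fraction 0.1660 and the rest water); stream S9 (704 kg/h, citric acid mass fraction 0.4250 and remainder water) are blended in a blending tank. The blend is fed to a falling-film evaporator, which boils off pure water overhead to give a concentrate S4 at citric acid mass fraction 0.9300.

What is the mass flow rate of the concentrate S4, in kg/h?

1368 kg/h

citric acid entering = 1390×0.693 + 56.3×0.166 + 704×0.425 = 1271.8 kg/h.
All citric acid reports to S4, so S4 = 1271.8/0.930 = 1367.5 kg/h.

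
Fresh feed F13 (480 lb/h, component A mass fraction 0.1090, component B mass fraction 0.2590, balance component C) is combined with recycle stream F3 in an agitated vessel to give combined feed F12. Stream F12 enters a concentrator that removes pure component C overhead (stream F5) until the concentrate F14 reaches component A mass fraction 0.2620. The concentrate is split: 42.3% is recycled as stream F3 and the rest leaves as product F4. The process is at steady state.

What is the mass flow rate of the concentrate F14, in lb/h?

Overall component A balance (none leaves overhead): component A in fresh feed = component A in product, i.e. 480×0.109 = (1−0.423)·F14·0.262.
F14 = 52.32/(0.262×0.577) = 346.09 lb/h.

346.1 lb/h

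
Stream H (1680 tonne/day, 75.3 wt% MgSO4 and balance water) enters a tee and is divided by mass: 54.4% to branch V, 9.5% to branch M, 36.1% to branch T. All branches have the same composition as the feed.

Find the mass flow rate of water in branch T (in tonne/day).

149.8 tonne/day

Branch T total = 0.361×1680 = 606.48 tonne/day.
water in T = 0.247×606.48 = 149.8 tonne/day.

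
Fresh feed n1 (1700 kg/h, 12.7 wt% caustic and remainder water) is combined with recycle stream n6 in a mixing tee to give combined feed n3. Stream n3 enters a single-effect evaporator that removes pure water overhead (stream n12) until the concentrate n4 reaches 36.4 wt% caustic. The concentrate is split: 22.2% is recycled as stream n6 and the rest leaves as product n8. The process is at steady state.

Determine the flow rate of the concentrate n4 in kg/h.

Overall caustic balance (none leaves overhead): caustic in fresh feed = caustic in product, i.e. 1700×0.127 = (1−0.222)·n4·0.364.
n4 = 215.9/(0.364×0.778) = 762.38 kg/h.

762.4 kg/h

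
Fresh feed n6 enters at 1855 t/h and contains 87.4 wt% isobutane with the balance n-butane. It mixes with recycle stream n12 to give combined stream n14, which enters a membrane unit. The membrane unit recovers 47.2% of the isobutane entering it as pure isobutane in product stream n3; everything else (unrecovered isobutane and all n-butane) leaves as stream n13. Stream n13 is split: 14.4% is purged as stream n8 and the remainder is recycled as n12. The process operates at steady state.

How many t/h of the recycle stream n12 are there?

2726 t/h

n-butane enters only via n6 and leaves only via the purge: 1855×0.126 = 0.144×(n-butane in n13), and the membrane unit passes all n-butane, so n-butane in n14 = n-butane in n13 = 1623.1 t/h.
isobutane in n14: m_A = 1855×0.874 + (1−0.144)·(1−0.472)·m_A, so m_A = 1621.3/0.5480 = 2958.3 t/h.
n13 = (1−0.472)×2958.3 + 1623.1 = 3185.1 t/h.
Recycle n12 = (1−0.144)×3185.1 = 2726.5 t/h.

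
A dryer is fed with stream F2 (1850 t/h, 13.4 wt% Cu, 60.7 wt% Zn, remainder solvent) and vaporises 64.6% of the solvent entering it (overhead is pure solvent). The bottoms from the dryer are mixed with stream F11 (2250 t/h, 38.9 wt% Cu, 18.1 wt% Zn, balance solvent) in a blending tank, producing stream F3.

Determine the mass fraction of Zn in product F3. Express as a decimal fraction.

Vapour removed = 0.646×0.259×1850 = 309.53 t/h; concentrate = 1540.5 t/h.
Zn reaching the mixer = 1123 (from concentrate) + 2250×0.181 = 1530.2 t/h.
Product flow = 1540.5 + 2250 = 3790.5 t/h; Zn fraction = 0.404.

0.404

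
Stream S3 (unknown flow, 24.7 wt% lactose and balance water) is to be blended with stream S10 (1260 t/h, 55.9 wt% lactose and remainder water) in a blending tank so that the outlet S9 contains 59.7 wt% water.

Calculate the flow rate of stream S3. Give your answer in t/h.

1260 t/h

Let S3 be the unknown flow. Total out = 1260 + S3.
water balance: 555.66 + 0.753·S3 = 0.597·(1260 + S3)
(0.753 − 0.597)·S3 = 0.597×1260 − 555.66 = 196.56
S3 = 196.56 / 0.156 = 1260 t/h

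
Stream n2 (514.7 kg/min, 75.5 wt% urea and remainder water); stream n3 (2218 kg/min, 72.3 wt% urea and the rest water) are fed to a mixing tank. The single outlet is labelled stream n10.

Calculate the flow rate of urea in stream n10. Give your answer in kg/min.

1992 kg/min

urea out = urea in = 514.7×0.755 + 2218×0.723 = 1992.2 kg/min.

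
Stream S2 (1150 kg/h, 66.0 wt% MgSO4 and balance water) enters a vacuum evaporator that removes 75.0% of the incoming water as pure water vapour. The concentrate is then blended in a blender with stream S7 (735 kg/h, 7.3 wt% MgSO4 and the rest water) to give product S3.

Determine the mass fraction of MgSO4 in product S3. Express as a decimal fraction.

0.511

Vapour removed = 0.750×0.340×1150 = 293.25 kg/h; concentrate = 856.75 kg/h.
MgSO4 reaching the mixer = 759 (from concentrate) + 735×0.073 = 812.65 kg/h.
Product flow = 856.75 + 735 = 1591.8 kg/h; MgSO4 fraction = 0.511.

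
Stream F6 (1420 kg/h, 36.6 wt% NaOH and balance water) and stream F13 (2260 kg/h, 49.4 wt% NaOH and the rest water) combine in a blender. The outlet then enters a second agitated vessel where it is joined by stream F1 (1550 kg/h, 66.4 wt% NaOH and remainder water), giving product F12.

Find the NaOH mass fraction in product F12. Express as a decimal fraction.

0.510

Overall, product flow = 5230 kg/h.
NaOH in = 1420×0.366 + 2260×0.494 + 1550×0.664 = 2665.4 kg/h.
NaOH fraction in F12 = 0.510.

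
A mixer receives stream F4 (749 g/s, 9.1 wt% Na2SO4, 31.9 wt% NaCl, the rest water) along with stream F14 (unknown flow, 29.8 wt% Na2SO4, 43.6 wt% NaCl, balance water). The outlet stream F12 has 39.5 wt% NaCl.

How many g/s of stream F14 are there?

Let F14 be the unknown flow. Total out = 749 + F14.
NaCl balance: 238.93 + 0.436·F14 = 0.395·(749 + F14)
(0.436 − 0.395)·F14 = 0.395×749 − 238.93 = 56.924
F14 = 56.924 / 0.041 = 1388.4 g/s

1388 g/s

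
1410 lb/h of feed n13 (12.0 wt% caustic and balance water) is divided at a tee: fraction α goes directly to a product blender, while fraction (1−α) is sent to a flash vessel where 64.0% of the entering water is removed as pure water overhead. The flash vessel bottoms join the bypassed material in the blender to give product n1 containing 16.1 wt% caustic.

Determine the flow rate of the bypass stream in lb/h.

772.4 lb/h

All 1410×0.120 = 169.2 lb/h of caustic reaches n1, so n1 = 169.2/0.161 = 1050.9 lb/h and vapour = 359.07 lb/h.
The evaporator receives (1−α)·1410 of feed at 0.880 water and removes 0.640 of that water:
0.640×0.880×(1−α)×1410 = 359.07
(1−α) = 359.07/794.11 = 0.4522;  α = 0.5478.
Bypass flow = 0.5478×1410 = 772.45 lb/h.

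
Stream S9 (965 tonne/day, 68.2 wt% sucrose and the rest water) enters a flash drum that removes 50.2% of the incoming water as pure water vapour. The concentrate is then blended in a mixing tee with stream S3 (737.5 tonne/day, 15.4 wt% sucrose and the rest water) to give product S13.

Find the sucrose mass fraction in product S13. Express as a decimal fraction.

Vapour removed = 0.502×0.318×965 = 154.05 tonne/day; concentrate = 810.95 tonne/day.
sucrose reaching the mixer = 658.13 (from concentrate) + 737.5×0.154 = 771.71 tonne/day.
Product flow = 810.95 + 737.5 = 1548.5 tonne/day; sucrose fraction = 0.498.

0.498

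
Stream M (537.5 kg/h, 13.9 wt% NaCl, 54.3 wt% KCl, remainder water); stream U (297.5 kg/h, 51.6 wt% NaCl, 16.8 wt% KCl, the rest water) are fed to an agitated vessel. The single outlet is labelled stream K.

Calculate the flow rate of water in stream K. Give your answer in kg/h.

water out = water in = 537.5×0.318 + 297.5×0.316 = 264.94 kg/h.

264.9 kg/h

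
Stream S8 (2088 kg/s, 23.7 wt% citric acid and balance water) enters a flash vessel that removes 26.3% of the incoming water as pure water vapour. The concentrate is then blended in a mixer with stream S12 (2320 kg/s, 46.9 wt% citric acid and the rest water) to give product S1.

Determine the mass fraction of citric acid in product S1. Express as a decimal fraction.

0.397

Vapour removed = 0.263×0.763×2088 = 419 kg/s; concentrate = 1669 kg/s.
citric acid reaching the mixer = 494.86 (from concentrate) + 2320×0.469 = 1582.9 kg/s.
Product flow = 1669 + 2320 = 3989 kg/s; citric acid fraction = 0.397.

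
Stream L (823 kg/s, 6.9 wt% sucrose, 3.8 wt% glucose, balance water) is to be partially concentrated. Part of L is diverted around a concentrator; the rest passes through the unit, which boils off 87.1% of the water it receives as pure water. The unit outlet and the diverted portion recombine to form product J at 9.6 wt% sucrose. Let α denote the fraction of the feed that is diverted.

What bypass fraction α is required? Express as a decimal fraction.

0.638

All 823×0.069 = 56.787 kg/s of sucrose reaches J, so J = 56.787/0.096 = 591.53 kg/s and vapour = 231.47 kg/s.
The evaporator receives (1−α)·823 of feed at 0.893 water and removes 0.871 of that water:
0.871×0.893×(1−α)×823 = 231.47
(1−α) = 231.47/640.13 = 0.3616;  α = 0.6384.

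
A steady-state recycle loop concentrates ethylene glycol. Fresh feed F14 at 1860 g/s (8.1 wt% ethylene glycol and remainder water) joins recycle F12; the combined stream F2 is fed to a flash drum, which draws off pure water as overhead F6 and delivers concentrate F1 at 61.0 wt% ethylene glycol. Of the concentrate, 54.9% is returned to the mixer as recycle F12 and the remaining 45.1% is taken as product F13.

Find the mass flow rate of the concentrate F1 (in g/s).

Overall ethylene glycol balance (none leaves overhead): ethylene glycol in fresh feed = ethylene glycol in product, i.e. 1860×0.081 = (1−0.549)·F1·0.610.
F1 = 150.66/(0.610×0.451) = 547.64 g/s.

547.6 g/s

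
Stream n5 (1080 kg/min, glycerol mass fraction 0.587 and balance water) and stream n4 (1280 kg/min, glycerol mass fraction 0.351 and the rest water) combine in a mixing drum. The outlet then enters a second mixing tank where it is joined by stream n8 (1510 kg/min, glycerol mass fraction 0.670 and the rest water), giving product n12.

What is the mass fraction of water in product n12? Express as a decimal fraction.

0.459

Overall, product flow = 3870 kg/min.
water in = 1080×0.413 + 1280×0.649 + 1510×0.330 = 1775.1 kg/min.
water fraction in n12 = 0.459.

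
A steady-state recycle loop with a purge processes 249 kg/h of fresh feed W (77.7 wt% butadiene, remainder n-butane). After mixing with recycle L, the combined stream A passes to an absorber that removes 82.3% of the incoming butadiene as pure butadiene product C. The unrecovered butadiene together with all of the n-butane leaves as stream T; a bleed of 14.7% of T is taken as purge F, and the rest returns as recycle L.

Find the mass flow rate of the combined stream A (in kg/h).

605.6 kg/h

n-butane enters only via W and leaves only via the purge: 249×0.223 = 0.147×(n-butane in T), and the absorber passes all n-butane, so n-butane in A = n-butane in T = 377.73 kg/h.
butadiene in A: m_A = 249×0.777 + (1−0.147)·(1−0.823)·m_A, so m_A = 193.47/0.8490 = 227.88 kg/h.
A = 227.88 + 377.73 = 605.61 kg/h.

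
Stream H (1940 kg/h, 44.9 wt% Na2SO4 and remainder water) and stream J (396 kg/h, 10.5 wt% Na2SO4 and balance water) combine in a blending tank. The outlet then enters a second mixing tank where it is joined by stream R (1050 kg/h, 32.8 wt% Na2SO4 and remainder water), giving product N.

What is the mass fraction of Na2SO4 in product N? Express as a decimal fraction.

Overall, product flow = 3386 kg/h.
Na2SO4 in = 1940×0.449 + 396×0.105 + 1050×0.328 = 1257 kg/h.
Na2SO4 fraction in N = 0.371.

0.371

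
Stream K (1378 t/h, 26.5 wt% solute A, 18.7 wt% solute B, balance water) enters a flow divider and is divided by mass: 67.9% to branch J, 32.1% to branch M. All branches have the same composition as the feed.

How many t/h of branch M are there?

Branch M flow = 0.321×1378 = 442.34 t/h.

442.3 t/h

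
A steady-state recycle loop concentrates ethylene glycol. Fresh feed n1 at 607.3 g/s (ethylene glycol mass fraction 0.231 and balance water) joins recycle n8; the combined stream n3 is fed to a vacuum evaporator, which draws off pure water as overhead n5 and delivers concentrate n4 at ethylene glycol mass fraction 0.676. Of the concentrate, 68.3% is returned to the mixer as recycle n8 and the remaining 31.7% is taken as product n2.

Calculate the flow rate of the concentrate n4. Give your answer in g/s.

Overall ethylene glycol balance (none leaves overhead): ethylene glycol in fresh feed = ethylene glycol in product, i.e. 607.3×0.231 = (1−0.683)·n4·0.676.
n4 = 140.29/(0.676×0.317) = 654.65 g/s.

654.7 g/s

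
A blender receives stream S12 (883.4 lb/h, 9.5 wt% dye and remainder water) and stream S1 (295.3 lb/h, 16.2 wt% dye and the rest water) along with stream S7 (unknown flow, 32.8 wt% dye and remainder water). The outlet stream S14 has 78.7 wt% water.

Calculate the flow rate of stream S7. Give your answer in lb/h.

Let S7 be the unknown flow. Total out = 1178.7 + S7.
water balance: 1046.9 + 0.672·S7 = 0.787·(1178.7 + S7)
(0.672 − 0.787)·S7 = 0.787×1178.7 − 1046.9 = -119.3
S7 = -119.3 / -0.115 = 1037.4 lb/h

1037 lb/h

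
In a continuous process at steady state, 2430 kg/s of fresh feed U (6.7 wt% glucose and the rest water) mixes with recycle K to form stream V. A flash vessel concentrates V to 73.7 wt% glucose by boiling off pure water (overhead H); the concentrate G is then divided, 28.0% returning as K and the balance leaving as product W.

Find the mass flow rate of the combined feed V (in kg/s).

Overall glucose balance (none leaves overhead): glucose in fresh feed = glucose in product, i.e. 2430×0.067 = (1−0.280)·G·0.737.
G = 162.81/(0.737×0.720) = 306.82 kg/s.
Recycle K = 0.280×306.82 = 85.909 kg/s.
Combined feed V = 2430 + 85.909 = 2515.9 kg/s.

2516 kg/s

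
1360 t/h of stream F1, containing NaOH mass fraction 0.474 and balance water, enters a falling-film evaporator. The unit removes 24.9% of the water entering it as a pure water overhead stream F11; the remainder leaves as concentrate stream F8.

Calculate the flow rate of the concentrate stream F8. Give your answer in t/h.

water entering = 1360×0.526 = 715.36 t/h; overhead removed = 0.249×715.36 = 178.12 t/h.
Concentrate = 1360 − 178.12 = 1181.9 t/h.

1182 t/h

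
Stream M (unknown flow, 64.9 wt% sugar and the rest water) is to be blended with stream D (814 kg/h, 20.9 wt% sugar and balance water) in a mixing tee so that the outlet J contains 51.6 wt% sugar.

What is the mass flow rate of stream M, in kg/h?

1879 kg/h

Let M be the unknown flow. Total out = 814 + M.
sugar balance: 170.13 + 0.649·M = 0.516·(814 + M)
(0.649 − 0.516)·M = 0.516×814 − 170.13 = 249.9
M = 249.9 / 0.133 = 1878.9 kg/h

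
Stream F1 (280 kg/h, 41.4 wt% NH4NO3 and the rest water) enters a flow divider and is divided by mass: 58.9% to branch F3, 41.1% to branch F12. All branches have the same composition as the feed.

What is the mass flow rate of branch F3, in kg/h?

164.9 kg/h

Branch F3 flow = 0.589×280 = 164.92 kg/h.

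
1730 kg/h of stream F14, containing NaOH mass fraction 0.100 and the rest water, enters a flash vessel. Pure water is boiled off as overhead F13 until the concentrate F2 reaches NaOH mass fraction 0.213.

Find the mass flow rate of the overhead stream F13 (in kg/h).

NaOH is conserved: 1730×0.100 = 173 kg/h all reports to the concentrate.
Concentrate = 173/(target fraction) = 812.21 kg/h.
Overhead = 1730 − 812.21 = 917.79 kg/h.

917.8 kg/h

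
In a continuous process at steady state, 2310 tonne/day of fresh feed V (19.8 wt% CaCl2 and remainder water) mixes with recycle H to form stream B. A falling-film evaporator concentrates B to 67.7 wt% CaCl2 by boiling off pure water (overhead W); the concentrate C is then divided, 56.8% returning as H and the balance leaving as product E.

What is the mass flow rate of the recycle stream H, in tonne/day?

888.3 tonne/day

Overall CaCl2 balance (none leaves overhead): CaCl2 in fresh feed = CaCl2 in product, i.e. 2310×0.198 = (1−0.568)·C·0.677.
C = 457.38/(0.677×0.432) = 1563.9 tonne/day.
Recycle H = 0.568×1563.9 = 888.29 tonne/day.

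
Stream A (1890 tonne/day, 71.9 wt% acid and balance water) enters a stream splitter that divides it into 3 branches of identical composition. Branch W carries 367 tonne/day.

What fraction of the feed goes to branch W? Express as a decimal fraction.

Fraction to W = 367/1890 = 0.1942.

0.194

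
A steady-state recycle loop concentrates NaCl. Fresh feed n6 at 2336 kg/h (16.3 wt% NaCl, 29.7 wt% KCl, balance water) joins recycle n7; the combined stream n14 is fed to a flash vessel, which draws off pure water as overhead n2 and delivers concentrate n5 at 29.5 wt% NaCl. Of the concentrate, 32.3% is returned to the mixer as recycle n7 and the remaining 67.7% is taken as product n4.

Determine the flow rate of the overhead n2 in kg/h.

Overall NaCl balance (none leaves overhead): NaCl in fresh feed = NaCl in product, i.e. 2336×0.163 = (1−0.323)·n5·0.295.
n5 = 380.77/(0.295×0.677) = 1906.6 kg/h.
Recycle n7 = 0.323×1906.6 = 615.82 kg/h.
Combined feed n14 = 2336 + 615.82 = 2951.8 kg/h.
Overhead n2 = n14 − n5 = 2951.8 − 1906.6 = 1045.3 kg/h.

1045 kg/h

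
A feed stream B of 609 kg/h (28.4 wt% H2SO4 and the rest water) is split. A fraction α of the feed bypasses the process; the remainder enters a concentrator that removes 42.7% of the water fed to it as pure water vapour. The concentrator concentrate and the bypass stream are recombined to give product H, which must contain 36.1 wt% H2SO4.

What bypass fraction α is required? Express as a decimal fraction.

All 609×0.284 = 172.96 kg/h of H2SO4 reaches H, so H = 172.96/0.361 = 479.1 kg/h and vapour = 129.9 kg/h.
The evaporator receives (1−α)·609 of feed at 0.716 water and removes 0.427 of that water:
0.427×0.716×(1−α)×609 = 129.9
(1−α) = 129.9/186.19 = 0.6977;  α = 0.3023.

0.302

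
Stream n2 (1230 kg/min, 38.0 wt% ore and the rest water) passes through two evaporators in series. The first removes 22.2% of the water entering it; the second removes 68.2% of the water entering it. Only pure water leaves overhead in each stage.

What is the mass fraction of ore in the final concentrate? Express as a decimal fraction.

water in feed = 1230×0.620 = 762.6 kg/min.
After stage 1: water left = (1−0.222)×762.6 = 593.3; stream total = 1060.7 kg/min.
After stage 2: water left = (1−0.682)×593.3 = 188.67; final concentrate = 656.07 kg/min.
ore fraction = 467.4/656.07 = 0.7124.

0.7124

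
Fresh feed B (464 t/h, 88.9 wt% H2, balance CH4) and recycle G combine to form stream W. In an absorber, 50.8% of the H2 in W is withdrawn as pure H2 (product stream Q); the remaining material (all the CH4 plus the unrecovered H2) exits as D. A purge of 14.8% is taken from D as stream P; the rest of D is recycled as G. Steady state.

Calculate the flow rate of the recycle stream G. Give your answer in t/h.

CH4 enters only via B and leaves only via the purge: 464×0.111 = 0.148×(CH4 in D), and the absorber passes all CH4, so CH4 in W = CH4 in D = 348 t/h.
H2 in W: m_A = 464×0.889 + (1−0.148)·(1−0.508)·m_A, so m_A = 412.5/0.5808 = 710.2 t/h.
D = (1−0.508)×710.2 + 348 = 697.42 t/h.
Recycle G = (1−0.148)×697.42 = 594.2 t/h.

594.2 t/h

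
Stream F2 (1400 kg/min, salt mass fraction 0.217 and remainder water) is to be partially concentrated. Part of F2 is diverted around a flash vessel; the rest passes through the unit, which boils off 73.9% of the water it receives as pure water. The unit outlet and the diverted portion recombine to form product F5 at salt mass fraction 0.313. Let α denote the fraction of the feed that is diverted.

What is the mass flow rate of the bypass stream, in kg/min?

All 1400×0.217 = 303.8 kg/min of salt reaches F5, so F5 = 303.8/0.313 = 970.61 kg/min and vapour = 429.39 kg/min.
The evaporator receives (1−α)·1400 of feed at 0.783 water and removes 0.739 of that water:
0.739×0.783×(1−α)×1400 = 429.39
(1−α) = 429.39/810.09 = 0.5301;  α = 0.4699.
Bypass flow = 0.4699×1400 = 657.92 kg/min.

657.9 kg/min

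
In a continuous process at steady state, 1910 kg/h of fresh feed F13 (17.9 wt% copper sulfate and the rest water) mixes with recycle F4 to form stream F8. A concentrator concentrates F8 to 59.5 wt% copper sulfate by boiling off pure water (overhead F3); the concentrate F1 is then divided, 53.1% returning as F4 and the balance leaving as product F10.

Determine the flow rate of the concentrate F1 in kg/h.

Overall copper sulfate balance (none leaves overhead): copper sulfate in fresh feed = copper sulfate in product, i.e. 1910×0.179 = (1−0.531)·F1·0.595.
F1 = 341.89/(0.595×0.469) = 1225.2 kg/h.

1225 kg/h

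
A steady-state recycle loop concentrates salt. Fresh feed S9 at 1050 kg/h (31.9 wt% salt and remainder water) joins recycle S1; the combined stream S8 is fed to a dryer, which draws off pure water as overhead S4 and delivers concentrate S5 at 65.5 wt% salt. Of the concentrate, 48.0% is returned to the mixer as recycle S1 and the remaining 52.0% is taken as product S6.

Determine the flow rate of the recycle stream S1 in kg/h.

Overall salt balance (none leaves overhead): salt in fresh feed = salt in product, i.e. 1050×0.319 = (1−0.480)·S5·0.655.
S5 = 334.95/(0.655×0.520) = 983.41 kg/h.
Recycle S1 = 0.480×983.41 = 472.04 kg/h.

472 kg/h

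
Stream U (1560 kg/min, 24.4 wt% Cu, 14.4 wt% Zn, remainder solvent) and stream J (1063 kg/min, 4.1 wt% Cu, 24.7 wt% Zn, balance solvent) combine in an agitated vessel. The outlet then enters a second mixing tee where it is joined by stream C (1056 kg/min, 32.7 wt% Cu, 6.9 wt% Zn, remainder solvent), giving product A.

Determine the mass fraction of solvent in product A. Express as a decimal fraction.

Overall, product flow = 3679 kg/min.
solvent in = 1560×0.612 + 1063×0.712 + 1056×0.604 = 2349.4 kg/min.
solvent fraction in A = 0.639.

0.639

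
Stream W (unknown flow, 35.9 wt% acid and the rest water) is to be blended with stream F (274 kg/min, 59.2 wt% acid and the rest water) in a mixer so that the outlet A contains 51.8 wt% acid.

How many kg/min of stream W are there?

127.5 kg/min

Let W be the unknown flow. Total out = 274 + W.
acid balance: 162.21 + 0.359·W = 0.518·(274 + W)
(0.359 − 0.518)·W = 0.518×274 − 162.21 = -20.276
W = -20.276 / -0.159 = 127.52 kg/min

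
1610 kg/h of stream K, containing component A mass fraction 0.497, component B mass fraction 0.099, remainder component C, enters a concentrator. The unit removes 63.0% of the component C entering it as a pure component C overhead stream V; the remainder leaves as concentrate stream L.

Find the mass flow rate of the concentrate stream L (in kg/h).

component C entering = 1610×0.404 = 650.44 kg/h; overhead removed = 0.630×650.44 = 409.78 kg/h.
Concentrate = 1610 − 409.78 = 1200.2 kg/h.

1200 kg/h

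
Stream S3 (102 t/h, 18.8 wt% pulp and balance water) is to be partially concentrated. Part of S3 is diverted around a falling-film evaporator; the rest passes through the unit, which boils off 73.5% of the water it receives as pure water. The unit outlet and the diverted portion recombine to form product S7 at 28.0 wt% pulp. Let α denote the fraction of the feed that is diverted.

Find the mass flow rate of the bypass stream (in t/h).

All 102×0.188 = 19.176 t/h of pulp reaches S7, so S7 = 19.176/0.280 = 68.486 t/h and vapour = 33.514 t/h.
The evaporator receives (1−α)·102 of feed at 0.812 water and removes 0.735 of that water:
0.735×0.812×(1−α)×102 = 33.514
(1−α) = 33.514/60.876 = 0.5505;  α = 0.4495.
Bypass flow = 0.4495×102 = 45.845 t/h.

45.85 t/h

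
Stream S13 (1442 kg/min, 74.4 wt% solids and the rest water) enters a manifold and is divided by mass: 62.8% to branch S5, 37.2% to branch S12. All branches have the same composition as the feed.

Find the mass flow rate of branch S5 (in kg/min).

905.6 kg/min

Branch S5 flow = 0.628×1442 = 905.58 kg/min.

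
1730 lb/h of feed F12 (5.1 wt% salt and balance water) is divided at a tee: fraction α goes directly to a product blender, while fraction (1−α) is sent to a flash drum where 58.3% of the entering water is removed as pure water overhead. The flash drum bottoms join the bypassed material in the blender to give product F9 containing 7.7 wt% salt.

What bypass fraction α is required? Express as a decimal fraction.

All 1730×0.051 = 88.23 lb/h of salt reaches F9, so F9 = 88.23/0.077 = 1145.8 lb/h and vapour = 584.16 lb/h.
The evaporator receives (1−α)·1730 of feed at 0.949 water and removes 0.583 of that water:
0.583×0.949×(1−α)×1730 = 584.16
(1−α) = 584.16/957.15 = 0.6103;  α = 0.3897.

0.390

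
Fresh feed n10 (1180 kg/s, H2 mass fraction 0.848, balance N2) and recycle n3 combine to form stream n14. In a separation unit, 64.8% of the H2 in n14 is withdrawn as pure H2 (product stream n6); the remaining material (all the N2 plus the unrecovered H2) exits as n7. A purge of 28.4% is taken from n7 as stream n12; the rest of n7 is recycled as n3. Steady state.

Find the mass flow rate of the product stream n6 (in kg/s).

H2 in n14: m_A = 1180×0.848 + (1−0.284)·(1−0.648)·m_A, so m_A = 1000.6/0.7480 = 1337.8 kg/s.
Product n6 = 0.648×1337.8 = 866.9 kg/s.

866.9 kg/s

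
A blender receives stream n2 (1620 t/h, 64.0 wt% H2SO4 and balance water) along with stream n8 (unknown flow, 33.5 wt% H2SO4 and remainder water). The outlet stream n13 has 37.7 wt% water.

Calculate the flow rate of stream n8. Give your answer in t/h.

95.63 t/h

Let n8 be the unknown flow. Total out = 1620 + n8.
water balance: 583.2 + 0.665·n8 = 0.377·(1620 + n8)
(0.665 − 0.377)·n8 = 0.377×1620 − 583.2 = 27.54
n8 = 27.54 / 0.288 = 95.625 t/h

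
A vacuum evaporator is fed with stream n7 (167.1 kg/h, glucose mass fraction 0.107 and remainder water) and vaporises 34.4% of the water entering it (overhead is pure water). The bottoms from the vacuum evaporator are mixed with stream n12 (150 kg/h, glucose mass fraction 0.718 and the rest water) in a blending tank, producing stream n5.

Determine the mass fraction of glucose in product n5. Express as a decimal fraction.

Vapour removed = 0.344×0.893×167.1 = 51.332 kg/h; concentrate = 115.77 kg/h.
glucose reaching the mixer = 17.88 (from concentrate) + 150×0.718 = 125.58 kg/h.
Product flow = 115.77 + 150 = 265.77 kg/h; glucose fraction = 0.473.

0.473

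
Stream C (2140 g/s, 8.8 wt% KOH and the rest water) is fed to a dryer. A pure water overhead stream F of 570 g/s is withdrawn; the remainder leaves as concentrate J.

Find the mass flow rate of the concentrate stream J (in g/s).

1570 g/s

Concentrate = 2140 − 570 = 1570 g/s.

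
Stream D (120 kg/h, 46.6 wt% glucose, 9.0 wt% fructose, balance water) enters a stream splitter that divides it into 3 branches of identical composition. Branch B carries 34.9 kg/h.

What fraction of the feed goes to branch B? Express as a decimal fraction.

Fraction to B = 34.9/120 = 0.2908.

0.291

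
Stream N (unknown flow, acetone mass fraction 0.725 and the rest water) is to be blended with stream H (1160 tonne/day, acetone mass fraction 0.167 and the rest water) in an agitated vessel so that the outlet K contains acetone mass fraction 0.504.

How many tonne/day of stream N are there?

Let N be the unknown flow. Total out = 1160 + N.
acetone balance: 193.72 + 0.725·N = 0.504·(1160 + N)
(0.725 − 0.504)·N = 0.504×1160 − 193.72 = 390.92
N = 390.92 / 0.221 = 1768.9 tonne/day

1769 tonne/day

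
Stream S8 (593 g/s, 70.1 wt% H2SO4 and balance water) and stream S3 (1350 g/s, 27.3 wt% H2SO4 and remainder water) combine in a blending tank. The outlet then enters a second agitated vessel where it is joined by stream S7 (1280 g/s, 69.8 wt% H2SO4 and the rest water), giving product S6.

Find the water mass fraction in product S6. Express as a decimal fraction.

Overall, product flow = 3223 g/s.
water in = 593×0.299 + 1350×0.727 + 1280×0.302 = 1545.3 g/s.
water fraction in S6 = 0.479.

0.479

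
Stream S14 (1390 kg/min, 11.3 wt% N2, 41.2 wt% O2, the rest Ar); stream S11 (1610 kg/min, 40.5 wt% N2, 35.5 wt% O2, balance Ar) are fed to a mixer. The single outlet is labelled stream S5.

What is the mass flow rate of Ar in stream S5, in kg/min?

1047 kg/min

Ar out = Ar in = 1390×0.475 + 1610×0.240 = 1046.7 kg/min.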